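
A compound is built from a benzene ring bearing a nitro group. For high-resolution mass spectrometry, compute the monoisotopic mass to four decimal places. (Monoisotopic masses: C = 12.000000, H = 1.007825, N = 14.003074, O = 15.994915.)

Atom tally by fragment:
  benzene ring core → C:6 H:6
  (− 1 ring H displaced by substituents)
  + NO2 → N:1 O:2
Element totals:
  C: 6
  H: 5
  N: 1
  O: 2
Molecular formula: C6H5NO2.
  M = 6(12.0) + 5(1.007825) + 14.003074 + 2(15.994915)
    = 72.000000 + 5.039125 + 14.003074 + 31.989830 = 123.032029

123.0320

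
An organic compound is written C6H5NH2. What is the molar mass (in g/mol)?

Atom tally by fragment:
  benzene ring core → C:6 H:6
  (− 1 ring H displaced by substituents)
  + NH2 → N:1 H:2
Element totals:
  C: 6
  H: 7
  N: 1
Molecular formula: C6H7N.
  M = 6(12.011) + 7(1.008) + 14.007
    = 72.066 + 7.056 + 14.007 = 93.129

93.13 g/mol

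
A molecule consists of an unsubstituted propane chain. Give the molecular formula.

Atom tally by fragment:
  CH3 → C:1 H:3
  CH2 → C:1 H:2
  CH3 → C:1 H:3
Element totals:
  C: 3
  H: 8

C3H8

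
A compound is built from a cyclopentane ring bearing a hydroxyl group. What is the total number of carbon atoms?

Atom tally by fragment:
  cyclopentane ring core → C:5 H:10
  (− 1 ring H displaced by substituents)
  + OH → O:1 H:1
Element totals:
  C: 5
  H: 10
  O: 1

5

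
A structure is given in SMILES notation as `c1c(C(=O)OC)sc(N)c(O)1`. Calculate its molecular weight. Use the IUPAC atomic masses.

173.19 g/mol

Atom tally by fragment:
  thiophene ring core → C:4 H:4 S:1
  (− 3 ring H displaced by substituents)
  + COOCH3 → C:2 H:3 O:2
  + NH2 → N:1 H:2
  + OH → O:1 H:1
Element totals:
  C: 6
  H: 7
  N: 1
  O: 3
  S: 1
Molecular formula: C6H7NO3S.
  M = 6(12.011) + 7(1.008) + 14.007 + 3(15.999) + 32.06
    = 72.066 + 7.056 + 14.007 + 47.997 + 32.060 = 173.186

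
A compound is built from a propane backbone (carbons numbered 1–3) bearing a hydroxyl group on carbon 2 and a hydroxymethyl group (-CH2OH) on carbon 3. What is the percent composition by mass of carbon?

53.31%

Atom tally by fragment:
  CH3 → C:1 H:3
  CH(OH) → C:1 H:2 O:1
  CH2CH2OH → C:2 H:5 O:1
Element totals:
  C: 4
  H: 10
  O: 2
Molecular formula: C4H10O2.
Molar mass = 90.122 g/mol.
Mass from C: 4 × 12.011 = 48.044 g/mol.
%C = 48.044 / 90.122 × 100 = 53.31%.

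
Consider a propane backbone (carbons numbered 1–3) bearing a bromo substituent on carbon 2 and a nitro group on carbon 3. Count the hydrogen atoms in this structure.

Atom tally by fragment:
  CH3 → C:1 H:3
  CH(Br) → C:1 H:1 Br:1
  CH2NO2 → C:1 H:2 N:1 O:2
Element totals:
  C: 3
  H: 6
  Br: 1
  N: 1
  O: 2

6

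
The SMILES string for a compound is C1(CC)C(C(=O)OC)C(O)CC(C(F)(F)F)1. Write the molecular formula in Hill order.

Atom tally by fragment:
  cyclopentane ring core → C:5 H:10
  (− 4 ring H displaced by substituents)
  + C2H5 → C:2 H:5
  + COOCH3 → C:2 H:3 O:2
  + OH → O:1 H:1
  + CF3 → C:1 F:3
Element totals:
  C: 10
  H: 15
  F: 3
  O: 3

C10H15F3O3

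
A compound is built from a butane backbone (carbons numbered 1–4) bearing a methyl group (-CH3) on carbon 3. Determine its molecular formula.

C5H12

Atom tally by fragment:
  CH3 → C:1 H:3
  CH2 → C:1 H:2
  CH(CH3) → C:2 H:4
  CH3 → C:1 H:3
Element totals:
  C: 5
  H: 12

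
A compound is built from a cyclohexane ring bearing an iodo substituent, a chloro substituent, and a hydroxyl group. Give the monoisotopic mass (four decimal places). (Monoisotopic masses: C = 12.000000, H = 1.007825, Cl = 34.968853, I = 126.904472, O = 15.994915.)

259.9465

Atom tally by fragment:
  cyclohexane ring core → C:6 H:12
  (− 3 ring H displaced by substituents)
  + I → I:1
  + Cl → Cl:1
  + OH → O:1 H:1
Element totals:
  C: 6
  H: 10
  Cl: 1
  I: 1
  O: 1
Molecular formula: C6H10ClIO.
  M = 6(12.0) + 10(1.007825) + 34.968853 + 126.904472 + 15.994915
    = 72.000000 + 10.078250 + 34.968853 + 126.904472 + 15.994915 = 259.946490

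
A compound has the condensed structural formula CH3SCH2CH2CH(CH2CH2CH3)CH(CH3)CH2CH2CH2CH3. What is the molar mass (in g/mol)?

216.43 g/mol

Atom tally by fragment:
  CH3SCH2 → C:2 H:5 S:1
  CH2 → C:1 H:2
  CH(CH2CH2CH3) → C:4 H:8
  CH(CH3) → C:2 H:4
  CH2 → C:1 H:2
  CH2 → C:1 H:2
  CH2 → C:1 H:2
  CH3 → C:1 H:3
Element totals:
  C: 13
  H: 28
  S: 1
Molecular formula: C13H28S.
  M = 13(12.011) + 28(1.008) + 32.06
    = 156.143 + 28.224 + 32.060 = 216.427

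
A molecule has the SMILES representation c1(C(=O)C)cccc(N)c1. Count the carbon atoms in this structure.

8

Atom tally by fragment:
  benzene ring core → C:6 H:6
  (− 2 ring H displaced by substituents)
  + COCH3 → C:2 H:3 O:1
  + NH2 → N:1 H:2
Element totals:
  C: 8
  H: 9
  N: 1
  O: 1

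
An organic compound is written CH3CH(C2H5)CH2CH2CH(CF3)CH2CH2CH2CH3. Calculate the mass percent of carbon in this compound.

Element totals:
  C: 12
  H: 23
  F: 3
Molecular formula: C12H23F3.
Molar mass = 224.310 g/mol.
Mass from C: 12 × 12.011 = 144.132 g/mol.
%C = 144.132 / 224.310 × 100 = 64.26%.

64.26%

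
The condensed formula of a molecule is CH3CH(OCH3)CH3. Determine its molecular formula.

Atom tally by fragment:
  CH3 → C:1 H:3
  CH(OCH3) → C:2 H:4 O:1
  CH3 → C:1 H:3
Element totals:
  C: 4
  H: 10
  O: 1

C4H10O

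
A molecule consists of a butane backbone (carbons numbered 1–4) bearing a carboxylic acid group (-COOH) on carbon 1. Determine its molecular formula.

Atom tally by fragment:
  HOOCCH2 → C:2 H:3 O:2
  CH2 → C:1 H:2
  CH2 → C:1 H:2
  CH3 → C:1 H:3
Element totals:
  C: 5
  H: 10
  O: 2

C5H10O2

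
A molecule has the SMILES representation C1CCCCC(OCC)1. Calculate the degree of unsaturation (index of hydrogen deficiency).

Atom tally by fragment:
  cyclohexane ring core → C:6 H:12
  (− 1 ring H displaced by substituents)
  + OC2H5 → C:2 H:5 O:1
Element totals:
  C: 8
  H: 16
  O: 1
Molecular formula: C8H16O.
DoU = (2C + 2 + N − H − X) / 2 = (2·8 + 2 + 0 − 16 − 0) / 2 = 1.

1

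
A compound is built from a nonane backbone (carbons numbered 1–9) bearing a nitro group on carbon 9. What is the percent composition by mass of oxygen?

18.47%

Atom tally by fragment:
  CH3 → C:1 H:3
  CH2 → C:1 H:2
  CH2 → C:1 H:2
  CH2 → C:1 H:2
  CH2 → C:1 H:2
  CH2 → C:1 H:2
  CH2 → C:1 H:2
  CH2 → C:1 H:2
  CH2NO2 → C:1 H:2 N:1 O:2
Element totals:
  C: 9
  H: 19
  N: 1
  O: 2
Molecular formula: C9H19NO2.
Molar mass = 173.256 g/mol.
Mass from O: 2 × 15.999 = 31.998 g/mol.
%O = 31.998 / 173.256 × 100 = 18.47%.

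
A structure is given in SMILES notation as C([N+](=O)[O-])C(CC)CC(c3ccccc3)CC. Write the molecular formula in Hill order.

Atom tally by fragment:
  O2NCH2 → C:1 H:2 N:1 O:2
  CH(C2H5) → C:3 H:6
  CH2 → C:1 H:2
  CH(C6H5) → C:7 H:6
  CH2 → C:1 H:2
  CH3 → C:1 H:3
Element totals:
  C: 14
  H: 21
  N: 1
  O: 2

C14H21NO2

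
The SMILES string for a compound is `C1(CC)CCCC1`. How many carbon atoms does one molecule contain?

7

Atom tally by fragment:
  cyclopentane ring core → C:5 H:10
  (− 1 ring H displaced by substituents)
  + C2H5 → C:2 H:5
Element totals:
  C: 7
  H: 14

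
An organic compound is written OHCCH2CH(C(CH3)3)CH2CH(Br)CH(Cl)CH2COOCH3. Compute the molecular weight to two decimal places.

Element totals:
  C: 13
  H: 22
  Br: 1
  Cl: 1
  O: 3
Molecular formula: C13H22BrClO3.
  M = 13(12.011) + 22(1.008) + 79.904 + 35.45 + 3(15.999)
    = 156.143 + 22.176 + 79.904 + 35.450 + 47.997 = 341.670

341.67 g/mol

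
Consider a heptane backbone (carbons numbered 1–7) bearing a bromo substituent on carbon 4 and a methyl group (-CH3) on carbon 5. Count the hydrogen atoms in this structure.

Atom tally by fragment:
  CH3 → C:1 H:3
  CH2 → C:1 H:2
  CH2 → C:1 H:2
  CH(Br) → C:1 H:1 Br:1
  CH(CH3) → C:2 H:4
  CH2 → C:1 H:2
  CH3 → C:1 H:3
Element totals:
  C: 8
  H: 17
  Br: 1

17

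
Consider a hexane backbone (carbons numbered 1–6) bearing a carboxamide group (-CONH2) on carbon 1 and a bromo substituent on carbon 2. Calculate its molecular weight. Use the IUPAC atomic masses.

Atom tally by fragment:
  H2NOCCH2 → C:2 H:4 O:1 N:1
  CH(Br) → C:1 H:1 Br:1
  CH2 → C:1 H:2
  CH2 → C:1 H:2
  CH2 → C:1 H:2
  CH3 → C:1 H:3
Element totals:
  C: 7
  H: 14
  Br: 1
  N: 1
  O: 1
Molecular formula: C7H14BrNO.
  M = 7(12.011) + 14(1.008) + 79.904 + 14.007 + 15.999
    = 84.077 + 14.112 + 79.904 + 14.007 + 15.999 = 208.099

208.10 g/mol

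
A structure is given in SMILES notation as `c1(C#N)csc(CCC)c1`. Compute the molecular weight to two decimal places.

151.23 g/mol

Atom tally by fragment:
  thiophene ring core → C:4 H:4 S:1
  (− 2 ring H displaced by substituents)
  + CN → C:1 N:1
  + CH2CH2CH3 → C:3 H:7
Element totals:
  C: 8
  H: 9
  N: 1
  S: 1
Molecular formula: C8H9NS.
  M = 8(12.011) + 9(1.008) + 14.007 + 32.06
    = 96.088 + 9.072 + 14.007 + 32.060 = 151.227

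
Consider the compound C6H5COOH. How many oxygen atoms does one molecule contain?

2

Atom tally by fragment:
  benzene ring core → C:6 H:6
  (− 1 ring H displaced by substituents)
  + COOH → C:1 H:1 O:2
Element totals:
  C: 7
  H: 6
  O: 2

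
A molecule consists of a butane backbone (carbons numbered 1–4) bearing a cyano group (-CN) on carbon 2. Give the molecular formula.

Atom tally by fragment:
  CH3 → C:1 H:3
  CH(CN) → C:2 H:1 N:1
  CH2 → C:1 H:2
  CH3 → C:1 H:3
Element totals:
  C: 5
  H: 9
  N: 1

C5H9N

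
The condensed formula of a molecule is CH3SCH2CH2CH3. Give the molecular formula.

Atom tally by fragment:
  CH3SCH2 → C:2 H:5 S:1
  CH2 → C:1 H:2
  CH3 → C:1 H:3
Element totals:
  C: 4
  H: 10
  S: 1

C4H10S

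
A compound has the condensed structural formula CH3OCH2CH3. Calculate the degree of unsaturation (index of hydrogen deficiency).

Atom tally by fragment:
  CH3OCH2 → C:2 H:5 O:1
  CH3 → C:1 H:3
Element totals:
  C: 3
  H: 8
  O: 1
Molecular formula: C3H8O.
DoU = (2C + 2 + N − H − X) / 2 = (2·3 + 2 + 0 − 8 − 0) / 2 = 0.

0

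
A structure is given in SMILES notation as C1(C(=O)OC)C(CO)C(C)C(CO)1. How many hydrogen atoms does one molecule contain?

16

Atom tally by fragment:
  cyclobutane ring core → C:4 H:8
  (− 4 ring H displaced by substituents)
  + COOCH3 → C:2 H:3 O:2
  + CH2OH → C:1 H:3 O:1
  + CH3 → C:1 H:3
  + CH2OH → C:1 H:3 O:1
Element totals:
  C: 9
  H: 16
  O: 4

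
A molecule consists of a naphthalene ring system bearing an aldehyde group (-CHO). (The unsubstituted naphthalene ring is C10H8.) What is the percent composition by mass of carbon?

Atom tally by fragment:
  naphthalene ring system core → C:10 H:8
  (− 1 ring H displaced by substituents)
  + CHO → C:1 H:1 O:1
Element totals:
  C: 11
  H: 8
  O: 1
Molecular formula: C11H8O.
Molar mass = 156.184 g/mol.
Mass from C: 11 × 12.011 = 132.121 g/mol.
%C = 132.121 / 156.184 × 100 = 84.59%.

84.59%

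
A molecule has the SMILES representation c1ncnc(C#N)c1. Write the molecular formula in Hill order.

Atom tally by fragment:
  pyrimidine ring core → C:4 H:4 N:2
  (− 1 ring H displaced by substituents)
  + CN → C:1 N:1
Element totals:
  C: 5
  H: 3
  N: 3

C5H3N3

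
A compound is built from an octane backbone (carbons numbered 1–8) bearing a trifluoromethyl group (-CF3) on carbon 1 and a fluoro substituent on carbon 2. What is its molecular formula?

C9H16F4

Atom tally by fragment:
  F3CCH2 → C:2 H:2 F:3
  CH(F) → C:1 H:1 F:1
  CH2 → C:1 H:2
  CH2 → C:1 H:2
  CH2 → C:1 H:2
  CH2 → C:1 H:2
  CH2 → C:1 H:2
  CH3 → C:1 H:3
Element totals:
  C: 9
  H: 16
  F: 4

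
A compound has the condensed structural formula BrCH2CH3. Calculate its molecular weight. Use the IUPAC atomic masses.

108.97 g/mol

Element totals:
  C: 2
  H: 5
  Br: 1
Molecular formula: C2H5Br.
  M = 2(12.011) + 5(1.008) + 79.904
    = 24.022 + 5.040 + 79.904 = 108.966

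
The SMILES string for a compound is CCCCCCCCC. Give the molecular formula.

C9H20

Atom tally by fragment:
  CH3 → C:1 H:3
  CH2 → C:1 H:2
  CH2 → C:1 H:2
  CH2 → C:1 H:2
  CH2 → C:1 H:2
  CH2 → C:1 H:2
  CH2 → C:1 H:2
  CH2 → C:1 H:2
  CH3 → C:1 H:3
Element totals:
  C: 9
  H: 20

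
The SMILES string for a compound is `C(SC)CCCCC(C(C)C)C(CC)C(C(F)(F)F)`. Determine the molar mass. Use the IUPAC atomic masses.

298.45 g/mol

Atom tally by fragment:
  CH3SCH2 → C:2 H:5 S:1
  CH2 → C:1 H:2
  CH2 → C:1 H:2
  CH2 → C:1 H:2
  CH2 → C:1 H:2
  CH(CH(CH3)2) → C:4 H:8
  CH(C2H5) → C:3 H:6
  CH2CF3 → C:2 H:2 F:3
Element totals:
  C: 15
  H: 29
  F: 3
  S: 1
Molecular formula: C15H29F3S.
  M = 15(12.011) + 29(1.008) + 3(18.998) + 32.06
    = 180.165 + 29.232 + 56.994 + 32.060 = 298.451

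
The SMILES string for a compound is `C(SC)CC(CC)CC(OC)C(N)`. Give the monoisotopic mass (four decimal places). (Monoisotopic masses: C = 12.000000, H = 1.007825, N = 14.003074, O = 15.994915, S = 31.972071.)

Atom tally by fragment:
  CH3SCH2 → C:2 H:5 S:1
  CH2 → C:1 H:2
  CH(C2H5) → C:3 H:6
  CH2 → C:1 H:2
  CH(OCH3) → C:2 H:4 O:1
  CH2NH2 → C:1 H:4 N:1
Element totals:
  C: 10
  H: 23
  N: 1
  O: 1
  S: 1
Molecular formula: C10H23NOS.
  M = 10(12.0) + 23(1.007825) + 14.003074 + 15.994915 + 31.972071
    = 120.000000 + 23.179975 + 14.003074 + 15.994915 + 31.972071 = 205.150035

205.1500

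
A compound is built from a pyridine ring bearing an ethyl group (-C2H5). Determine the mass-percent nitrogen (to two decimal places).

Atom tally by fragment:
  pyridine ring core → C:5 H:5 N:1
  (− 1 ring H displaced by substituents)
  + C2H5 → C:2 H:5
Element totals:
  C: 7
  H: 9
  N: 1
Molecular formula: C7H9N.
Molar mass = 107.156 g/mol.
Mass from N: 1 × 14.007 = 14.007 g/mol.
%N = 14.007 / 107.156 × 100 = 13.07%.

13.07%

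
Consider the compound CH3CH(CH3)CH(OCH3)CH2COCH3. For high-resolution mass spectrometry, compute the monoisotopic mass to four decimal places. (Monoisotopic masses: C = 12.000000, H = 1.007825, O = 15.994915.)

Atom tally by fragment:
  CH3 → C:1 H:3
  CH(CH3) → C:2 H:4
  CH(OCH3) → C:2 H:4 O:1
  CH2COCH3 → C:3 H:5 O:1
Element totals:
  C: 8
  H: 16
  O: 2
Molecular formula: C8H16O2.
  M = 8(12.0) + 16(1.007825) + 2(15.994915)
    = 96.000000 + 16.125200 + 31.989830 = 144.115030

144.1150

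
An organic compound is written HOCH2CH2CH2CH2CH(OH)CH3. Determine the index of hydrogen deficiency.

0

Atom tally by fragment:
  HOCH2 → C:1 H:3 O:1
  CH2 → C:1 H:2
  CH2 → C:1 H:2
  CH2 → C:1 H:2
  CH(OH) → C:1 H:2 O:1
  CH3 → C:1 H:3
Element totals:
  C: 6
  H: 14
  O: 2
Molecular formula: C6H14O2.
DoU = (2C + 2 + N − H − X) / 2 = (2·6 + 2 + 0 − 14 − 0) / 2 = 0.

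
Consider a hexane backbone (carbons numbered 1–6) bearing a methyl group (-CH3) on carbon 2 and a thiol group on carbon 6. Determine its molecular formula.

C7H16S

Atom tally by fragment:
  CH3 → C:1 H:3
  CH(CH3) → C:2 H:4
  CH2 → C:1 H:2
  CH2 → C:1 H:2
  CH2 → C:1 H:2
  CH2SH → C:1 H:3 S:1
Element totals:
  C: 7
  H: 16
  S: 1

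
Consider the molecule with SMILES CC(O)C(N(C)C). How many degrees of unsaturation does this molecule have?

0

Atom tally by fragment:
  CH3 → C:1 H:3
  CH(OH) → C:1 H:2 O:1
  CH2N(CH3)2 → C:3 H:8 N:1
Element totals:
  C: 5
  H: 13
  N: 1
  O: 1
Molecular formula: C5H13NO.
DoU = (2C + 2 + N − H − X) / 2 = (2·5 + 2 + 1 − 13 − 0) / 2 = 0.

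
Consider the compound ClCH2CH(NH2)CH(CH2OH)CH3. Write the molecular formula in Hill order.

Atom tally by fragment:
  ClCH2 → C:1 H:2 Cl:1
  CH(NH2) → C:1 H:3 N:1
  CH(CH2OH) → C:2 H:4 O:1
  CH3 → C:1 H:3
Element totals:
  C: 5
  H: 12
  Cl: 1
  N: 1
  O: 1

C5H12ClNO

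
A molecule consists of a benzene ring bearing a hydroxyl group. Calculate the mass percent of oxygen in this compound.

17.00%

Atom tally by fragment:
  benzene ring core → C:6 H:6
  (− 1 ring H displaced by substituents)
  + OH → O:1 H:1
Element totals:
  C: 6
  H: 6
  O: 1
Molecular formula: C6H6O.
Molar mass = 94.113 g/mol.
Mass from O: 1 × 15.999 = 15.999 g/mol.
%O = 15.999 / 94.113 × 100 = 17.00%.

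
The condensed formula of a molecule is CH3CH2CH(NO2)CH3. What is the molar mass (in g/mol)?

Element totals:
  C: 4
  H: 9
  N: 1
  O: 2
Molecular formula: C4H9NO2.
  M = 4(12.011) + 9(1.008) + 14.007 + 2(15.999)
    = 48.044 + 9.072 + 14.007 + 31.998 = 103.121

103.12 g/mol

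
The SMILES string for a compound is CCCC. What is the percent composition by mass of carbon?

82.66%

Atom tally by fragment:
  CH3 → C:1 H:3
  CH2 → C:1 H:2
  CH2 → C:1 H:2
  CH3 → C:1 H:3
Element totals:
  C: 4
  H: 10
Molecular formula: C4H10.
Molar mass = 58.124 g/mol.
Mass from C: 4 × 12.011 = 48.044 g/mol.
%C = 48.044 / 58.124 × 100 = 82.66%.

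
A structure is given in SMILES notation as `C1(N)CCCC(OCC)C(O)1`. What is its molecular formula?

Atom tally by fragment:
  cyclohexane ring core → C:6 H:12
  (− 3 ring H displaced by substituents)
  + NH2 → N:1 H:2
  + OC2H5 → C:2 H:5 O:1
  + OH → O:1 H:1
Element totals:
  C: 8
  H: 17
  N: 1
  O: 2

C8H17NO2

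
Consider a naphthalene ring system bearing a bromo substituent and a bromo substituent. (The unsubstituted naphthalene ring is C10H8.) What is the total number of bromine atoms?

Atom tally by fragment:
  naphthalene ring system core → C:10 H:8
  (− 2 ring H displaced by substituents)
  + Br → Br:1
  + Br → Br:1
Element totals:
  C: 10
  H: 6
  Br: 2

2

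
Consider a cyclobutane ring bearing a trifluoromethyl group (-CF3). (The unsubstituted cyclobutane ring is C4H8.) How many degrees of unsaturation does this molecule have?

Atom tally by fragment:
  cyclobutane ring core → C:4 H:8
  (− 1 ring H displaced by substituents)
  + CF3 → C:1 F:3
Element totals:
  C: 5
  H: 7
  F: 3
Molecular formula: C5H7F3.
DoU = (2C + 2 + N − H − X) / 2 = (2·5 + 2 + 0 − 7 − 3) / 2 = 1.

1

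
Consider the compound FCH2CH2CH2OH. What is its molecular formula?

C3H7FO

Atom tally by fragment:
  FCH2 → C:1 H:2 F:1
  CH2 → C:1 H:2
  CH2OH → C:1 H:3 O:1
Element totals:
  C: 3
  H: 7
  F: 1
  O: 1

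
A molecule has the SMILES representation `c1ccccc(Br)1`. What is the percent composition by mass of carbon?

45.90%

Atom tally by fragment:
  benzene ring core → C:6 H:6
  (− 1 ring H displaced by substituents)
  + Br → Br:1
Element totals:
  C: 6
  H: 5
  Br: 1
Molecular formula: C6H5Br.
Molar mass = 157.010 g/mol.
Mass from C: 6 × 12.011 = 72.066 g/mol.
%C = 72.066 / 157.010 × 100 = 45.90%.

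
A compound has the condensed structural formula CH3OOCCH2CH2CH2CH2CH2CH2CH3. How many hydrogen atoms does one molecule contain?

18

Element totals:
  C: 9
  H: 18
  O: 2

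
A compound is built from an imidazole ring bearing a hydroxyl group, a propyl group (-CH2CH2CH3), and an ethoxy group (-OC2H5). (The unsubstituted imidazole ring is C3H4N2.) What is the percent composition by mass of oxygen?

18.80%

Atom tally by fragment:
  imidazole ring core → C:3 H:4 N:2
  (− 3 ring H displaced by substituents)
  + OH → O:1 H:1
  + CH2CH2CH3 → C:3 H:7
  + OC2H5 → C:2 H:5 O:1
Element totals:
  C: 8
  H: 14
  N: 2
  O: 2
Molecular formula: C8H14N2O2.
Molar mass = 170.212 g/mol.
Mass from O: 2 × 15.999 = 31.998 g/mol.
%O = 31.998 / 170.212 × 100 = 18.80%.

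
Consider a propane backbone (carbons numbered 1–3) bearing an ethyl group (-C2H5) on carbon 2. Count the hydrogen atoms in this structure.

Atom tally by fragment:
  CH3 → C:1 H:3
  CH(C2H5) → C:3 H:6
  CH3 → C:1 H:3
Element totals:
  C: 5
  H: 12

12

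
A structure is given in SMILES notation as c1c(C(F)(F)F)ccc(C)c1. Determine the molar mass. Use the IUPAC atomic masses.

Atom tally by fragment:
  benzene ring core → C:6 H:6
  (− 2 ring H displaced by substituents)
  + CF3 → C:1 F:3
  + CH3 → C:1 H:3
Element totals:
  C: 8
  H: 7
  F: 3
Molecular formula: C8H7F3.
  M = 8(12.011) + 7(1.008) + 3(18.998)
    = 96.088 + 7.056 + 56.994 = 160.138

160.14 g/mol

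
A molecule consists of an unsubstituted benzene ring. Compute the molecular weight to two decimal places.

78.11 g/mol

Atom tally by fragment:
  benzene ring core → C:6 H:6
Element totals:
  C: 6
  H: 6
Molecular formula: C6H6.
  M = 6(12.011) + 6(1.008)
    = 72.066 + 6.048 = 78.114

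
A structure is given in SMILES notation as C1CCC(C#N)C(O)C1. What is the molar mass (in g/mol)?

Atom tally by fragment:
  cyclohexane ring core → C:6 H:12
  (− 2 ring H displaced by substituents)
  + CN → C:1 N:1
  + OH → O:1 H:1
Element totals:
  C: 7
  H: 11
  N: 1
  O: 1
Molecular formula: C7H11NO.
  M = 7(12.011) + 11(1.008) + 14.007 + 15.999
    = 84.077 + 11.088 + 14.007 + 15.999 = 125.171

125.17 g/mol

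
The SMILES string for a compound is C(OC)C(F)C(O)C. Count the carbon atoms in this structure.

5

Atom tally by fragment:
  CH3OCH2 → C:2 H:5 O:1
  CH(F) → C:1 H:1 F:1
  CH(OH) → C:1 H:2 O:1
  CH3 → C:1 H:3
Element totals:
  C: 5
  H: 11
  F: 1
  O: 2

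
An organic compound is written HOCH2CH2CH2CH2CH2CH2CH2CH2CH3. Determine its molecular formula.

C9H20O

Element totals:
  C: 9
  H: 20
  O: 1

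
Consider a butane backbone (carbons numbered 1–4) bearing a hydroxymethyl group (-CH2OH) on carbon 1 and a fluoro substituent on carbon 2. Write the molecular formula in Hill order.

Atom tally by fragment:
  HOCH2CH2 → C:2 H:5 O:1
  CH(F) → C:1 H:1 F:1
  CH2 → C:1 H:2
  CH3 → C:1 H:3
Element totals:
  C: 5
  H: 11
  F: 1
  O: 1

C5H11FO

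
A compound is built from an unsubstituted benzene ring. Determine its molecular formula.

Atom tally by fragment:
  benzene ring core → C:6 H:6
Element totals:
  C: 6
  H: 6

C6H6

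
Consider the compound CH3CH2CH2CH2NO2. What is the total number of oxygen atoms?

Atom tally by fragment:
  CH3 → C:1 H:3
  CH2 → C:1 H:2
  CH2 → C:1 H:2
  CH2NO2 → C:1 H:2 N:1 O:2
Element totals:
  C: 4
  H: 9
  N: 1
  O: 2

2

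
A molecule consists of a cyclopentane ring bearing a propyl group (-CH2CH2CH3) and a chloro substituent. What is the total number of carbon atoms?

8

Atom tally by fragment:
  cyclopentane ring core → C:5 H:10
  (− 2 ring H displaced by substituents)
  + CH2CH2CH3 → C:3 H:7
  + Cl → Cl:1
Element totals:
  C: 8
  H: 15
  Cl: 1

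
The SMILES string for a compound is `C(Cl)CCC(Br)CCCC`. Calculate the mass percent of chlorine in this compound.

15.58%

Atom tally by fragment:
  ClCH2 → C:1 H:2 Cl:1
  CH2 → C:1 H:2
  CH2 → C:1 H:2
  CH(Br) → C:1 H:1 Br:1
  CH2 → C:1 H:2
  CH2 → C:1 H:2
  CH2 → C:1 H:2
  CH3 → C:1 H:3
Element totals:
  C: 8
  H: 16
  Br: 1
  Cl: 1
Molecular formula: C8H16BrCl.
Molar mass = 227.570 g/mol.
Mass from Cl: 1 × 35.45 = 35.450 g/mol.
%Cl = 35.450 / 227.570 × 100 = 15.58%.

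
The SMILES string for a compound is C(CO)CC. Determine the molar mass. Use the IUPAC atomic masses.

74.12 g/mol

Atom tally by fragment:
  HOCH2CH2 → C:2 H:5 O:1
  CH2 → C:1 H:2
  CH3 → C:1 H:3
Element totals:
  C: 4
  H: 10
  O: 1
Molecular formula: C4H10O.
  M = 4(12.011) + 10(1.008) + 15.999
    = 48.044 + 10.080 + 15.999 = 74.123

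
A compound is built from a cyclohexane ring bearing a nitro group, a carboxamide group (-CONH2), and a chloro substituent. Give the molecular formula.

C7H11ClN2O3

Atom tally by fragment:
  cyclohexane ring core → C:6 H:12
  (− 3 ring H displaced by substituents)
  + NO2 → N:1 O:2
  + CONH2 → C:1 H:2 O:1 N:1
  + Cl → Cl:1
Element totals:
  C: 7
  H: 11
  Cl: 1
  N: 2
  O: 3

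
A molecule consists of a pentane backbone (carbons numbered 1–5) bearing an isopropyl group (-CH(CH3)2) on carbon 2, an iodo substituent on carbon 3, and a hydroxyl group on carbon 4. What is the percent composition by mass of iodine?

49.55%

Atom tally by fragment:
  CH3 → C:1 H:3
  CH(CH(CH3)2) → C:4 H:8
  CH(I) → C:1 H:1 I:1
  CH(OH) → C:1 H:2 O:1
  CH3 → C:1 H:3
Element totals:
  C: 8
  H: 17
  I: 1
  O: 1
Molecular formula: C8H17IO.
Molar mass = 256.127 g/mol.
Mass from I: 1 × 126.904 = 126.904 g/mol.
%I = 126.904 / 256.127 × 100 = 49.55%.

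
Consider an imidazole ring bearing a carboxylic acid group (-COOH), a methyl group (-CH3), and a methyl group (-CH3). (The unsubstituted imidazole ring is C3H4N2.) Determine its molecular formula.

C6H8N2O2

Atom tally by fragment:
  imidazole ring core → C:3 H:4 N:2
  (− 3 ring H displaced by substituents)
  + COOH → C:1 H:1 O:2
  + CH3 → C:1 H:3
  + CH3 → C:1 H:3
Element totals:
  C: 6
  H: 8
  N: 2
  O: 2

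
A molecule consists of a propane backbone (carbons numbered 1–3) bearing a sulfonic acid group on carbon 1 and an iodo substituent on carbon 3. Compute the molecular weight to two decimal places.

250.05 g/mol

Atom tally by fragment:
  HO3SCH2 → C:1 H:3 S:1 O:3
  CH2 → C:1 H:2
  CH2I → C:1 H:2 I:1
Element totals:
  C: 3
  H: 7
  I: 1
  O: 3
  S: 1
Molecular formula: C3H7IO3S.
  M = 3(12.011) + 7(1.008) + 126.904 + 3(15.999) + 32.06
    = 36.033 + 7.056 + 126.904 + 47.997 + 32.060 = 250.050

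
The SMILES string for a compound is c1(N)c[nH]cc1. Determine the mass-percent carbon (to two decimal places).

Atom tally by fragment:
  pyrrole ring core → C:4 H:5 N:1
  (− 1 ring H displaced by substituents)
  + NH2 → N:1 H:2
Element totals:
  C: 4
  H: 6
  N: 2
Molecular formula: C4H6N2.
Molar mass = 82.106 g/mol.
Mass from C: 4 × 12.011 = 48.044 g/mol.
%C = 48.044 / 82.106 × 100 = 58.51%.

58.51%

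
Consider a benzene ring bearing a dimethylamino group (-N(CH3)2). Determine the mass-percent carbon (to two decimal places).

79.29%

Atom tally by fragment:
  benzene ring core → C:6 H:6
  (− 1 ring H displaced by substituents)
  + N(CH3)2 → N:1 C:2 H:6
Element totals:
  C: 8
  H: 11
  N: 1
Molecular formula: C8H11N.
Molar mass = 121.183 g/mol.
Mass from C: 8 × 12.011 = 96.088 g/mol.
%C = 96.088 / 121.183 × 100 = 79.29%.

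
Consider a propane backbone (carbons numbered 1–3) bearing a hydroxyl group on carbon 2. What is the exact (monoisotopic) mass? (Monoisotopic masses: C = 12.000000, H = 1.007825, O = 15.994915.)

60.0575

Atom tally by fragment:
  CH3 → C:1 H:3
  CH(OH) → C:1 H:2 O:1
  CH3 → C:1 H:3
Element totals:
  C: 3
  H: 8
  O: 1
Molecular formula: C3H8O.
  M = 3(12.0) + 8(1.007825) + 15.994915
    = 36.000000 + 8.062600 + 15.994915 = 60.057515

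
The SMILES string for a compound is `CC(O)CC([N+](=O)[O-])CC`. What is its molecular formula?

Atom tally by fragment:
  CH3 → C:1 H:3
  CH(OH) → C:1 H:2 O:1
  CH2 → C:1 H:2
  CH(NO2) → C:1 H:1 N:1 O:2
  CH2 → C:1 H:2
  CH3 → C:1 H:3
Element totals:
  C: 6
  H: 13
  N: 1
  O: 3

C6H13NO3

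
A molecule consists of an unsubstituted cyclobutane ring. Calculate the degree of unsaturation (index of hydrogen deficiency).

1

Atom tally by fragment:
  cyclobutane ring core → C:4 H:8
Element totals:
  C: 4
  H: 8
Molecular formula: C4H8.
DoU = (2C + 2 + N − H − X) / 2 = (2·4 + 2 + 0 − 8 − 0) / 2 = 1.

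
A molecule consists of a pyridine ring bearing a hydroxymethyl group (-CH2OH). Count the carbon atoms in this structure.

6

Atom tally by fragment:
  pyridine ring core → C:5 H:5 N:1
  (− 1 ring H displaced by substituents)
  + CH2OH → C:1 H:3 O:1
Element totals:
  C: 6
  H: 7
  N: 1
  O: 1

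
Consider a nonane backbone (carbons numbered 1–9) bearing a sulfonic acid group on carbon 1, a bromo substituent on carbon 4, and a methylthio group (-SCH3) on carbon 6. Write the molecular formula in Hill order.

Atom tally by fragment:
  HO3SCH2 → C:1 H:3 S:1 O:3
  CH2 → C:1 H:2
  CH2 → C:1 H:2
  CH(Br) → C:1 H:1 Br:1
  CH2 → C:1 H:2
  CH(SCH3) → C:2 H:4 S:1
  CH2 → C:1 H:2
  CH2 → C:1 H:2
  CH3 → C:1 H:3
Element totals:
  C: 10
  H: 21
  Br: 1
  O: 3
  S: 2

C10H21BrO3S2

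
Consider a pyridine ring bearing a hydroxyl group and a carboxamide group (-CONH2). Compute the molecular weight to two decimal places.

Atom tally by fragment:
  pyridine ring core → C:5 H:5 N:1
  (− 2 ring H displaced by substituents)
  + OH → O:1 H:1
  + CONH2 → C:1 H:2 O:1 N:1
Element totals:
  C: 6
  H: 6
  N: 2
  O: 2
Molecular formula: C6H6N2O2.
  M = 6(12.011) + 6(1.008) + 2(14.007) + 2(15.999)
    = 72.066 + 6.048 + 28.014 + 31.998 = 138.126

138.13 g/mol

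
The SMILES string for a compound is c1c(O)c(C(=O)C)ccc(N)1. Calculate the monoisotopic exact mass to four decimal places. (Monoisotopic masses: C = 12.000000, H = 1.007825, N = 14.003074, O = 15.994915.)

151.0633

Atom tally by fragment:
  benzene ring core → C:6 H:6
  (− 3 ring H displaced by substituents)
  + OH → O:1 H:1
  + COCH3 → C:2 H:3 O:1
  + NH2 → N:1 H:2
Element totals:
  C: 8
  H: 9
  N: 1
  O: 2
Molecular formula: C8H9NO2.
  M = 8(12.0) + 9(1.007825) + 14.003074 + 2(15.994915)
    = 96.000000 + 9.070425 + 14.003074 + 31.989830 = 151.063329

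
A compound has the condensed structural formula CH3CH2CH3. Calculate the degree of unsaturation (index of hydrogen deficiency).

Element totals:
  C: 3
  H: 8
Molecular formula: C3H8.
DoU = (2C + 2 + N − H − X) / 2 = (2·3 + 2 + 0 − 8 − 0) / 2 = 0.

0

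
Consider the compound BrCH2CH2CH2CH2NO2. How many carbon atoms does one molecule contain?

Atom tally by fragment:
  BrCH2 → C:1 H:2 Br:1
  CH2 → C:1 H:2
  CH2 → C:1 H:2
  CH2NO2 → C:1 H:2 N:1 O:2
Element totals:
  C: 4
  H: 8
  Br: 1
  N: 1
  O: 2

4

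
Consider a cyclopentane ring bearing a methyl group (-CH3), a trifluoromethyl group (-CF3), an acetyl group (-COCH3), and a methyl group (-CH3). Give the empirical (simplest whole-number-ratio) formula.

Atom tally by fragment:
  cyclopentane ring core → C:5 H:10
  (− 4 ring H displaced by substituents)
  + CH3 → C:1 H:3
  + CF3 → C:1 F:3
  + COCH3 → C:2 H:3 O:1
  + CH3 → C:1 H:3
Element totals:
  C: 10
  H: 15
  F: 3
  O: 1
Molecular formula: C10H15F3O.
gcd of subscripts (10, 3, 15, 1) = 1, so the empirical formula equals the molecular formula.

C10H15F3O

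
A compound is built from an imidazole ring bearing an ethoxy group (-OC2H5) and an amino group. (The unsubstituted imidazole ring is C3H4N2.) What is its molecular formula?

C5H9N3O

Atom tally by fragment:
  imidazole ring core → C:3 H:4 N:2
  (− 2 ring H displaced by substituents)
  + OC2H5 → C:2 H:5 O:1
  + NH2 → N:1 H:2
Element totals:
  C: 5
  H: 9
  N: 3
  O: 1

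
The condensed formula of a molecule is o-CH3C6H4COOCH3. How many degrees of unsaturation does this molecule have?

Atom tally by fragment:
  benzene ring core → C:6 H:6
  (− 2 ring H displaced by substituents)
  + CH3 → C:1 H:3
  + COOCH3 → C:2 H:3 O:2
Element totals:
  C: 9
  H: 10
  O: 2
Molecular formula: C9H10O2.
DoU = (2C + 2 + N − H − X) / 2 = (2·9 + 2 + 0 − 10 − 0) / 2 = 5.

5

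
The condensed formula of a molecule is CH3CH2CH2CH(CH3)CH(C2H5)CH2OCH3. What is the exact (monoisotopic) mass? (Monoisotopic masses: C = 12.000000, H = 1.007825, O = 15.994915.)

158.1671

Atom tally by fragment:
  CH3 → C:1 H:3
  CH2 → C:1 H:2
  CH2 → C:1 H:2
  CH(CH3) → C:2 H:4
  CH(C2H5) → C:3 H:6
  CH2OCH3 → C:2 H:5 O:1
Element totals:
  C: 10
  H: 22
  O: 1
Molecular formula: C10H22O.
  M = 10(12.0) + 22(1.007825) + 15.994915
    = 120.000000 + 22.172150 + 15.994915 = 158.167065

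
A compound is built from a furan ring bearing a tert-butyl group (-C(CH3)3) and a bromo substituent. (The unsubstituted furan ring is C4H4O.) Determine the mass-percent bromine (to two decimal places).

Atom tally by fragment:
  furan ring core → C:4 H:4 O:1
  (− 2 ring H displaced by substituents)
  + C(CH3)3 → C:4 H:9
  + Br → Br:1
Element totals:
  C: 8
  H: 11
  Br: 1
  O: 1
Molecular formula: C8H11BrO.
Molar mass = 203.079 g/mol.
Mass from Br: 1 × 79.904 = 79.904 g/mol.
%Br = 79.904 / 203.079 × 100 = 39.35%.

39.35%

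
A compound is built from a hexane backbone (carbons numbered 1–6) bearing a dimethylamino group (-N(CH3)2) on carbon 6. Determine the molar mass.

129.25 g/mol

Atom tally by fragment:
  CH3 → C:1 H:3
  CH2 → C:1 H:2
  CH2 → C:1 H:2
  CH2 → C:1 H:2
  CH2 → C:1 H:2
  CH2N(CH3)2 → C:3 H:8 N:1
Element totals:
  C: 8
  H: 19
  N: 1
Molecular formula: C8H19N.
  M = 8(12.011) + 19(1.008) + 14.007
    = 96.088 + 19.152 + 14.007 = 129.247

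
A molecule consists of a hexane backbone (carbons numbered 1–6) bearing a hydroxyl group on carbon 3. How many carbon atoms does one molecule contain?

6

Atom tally by fragment:
  CH3 → C:1 H:3
  CH2 → C:1 H:2
  CH(OH) → C:1 H:2 O:1
  CH2 → C:1 H:2
  CH2 → C:1 H:2
  CH3 → C:1 H:3
Element totals:
  C: 6
  H: 14
  O: 1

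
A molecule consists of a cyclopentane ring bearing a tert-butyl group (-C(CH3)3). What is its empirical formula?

Atom tally by fragment:
  cyclopentane ring core → C:5 H:10
  (− 1 ring H displaced by substituents)
  + C(CH3)3 → C:4 H:9
Element totals:
  C: 9
  H: 18
Molecular formula: C9H18.
gcd of subscripts = 9; dividing each by 9:
  C: 9/9 = 1
  H: 18/9 = 2

CH2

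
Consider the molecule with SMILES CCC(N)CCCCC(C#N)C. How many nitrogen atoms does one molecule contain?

Atom tally by fragment:
  CH3 → C:1 H:3
  CH2 → C:1 H:2
  CH(NH2) → C:1 H:3 N:1
  CH2 → C:1 H:2
  CH2 → C:1 H:2
  CH2 → C:1 H:2
  CH2 → C:1 H:2
  CH(CN) → C:2 H:1 N:1
  CH3 → C:1 H:3
Element totals:
  C: 10
  H: 20
  N: 2

2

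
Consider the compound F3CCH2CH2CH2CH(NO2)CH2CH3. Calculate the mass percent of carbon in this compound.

42.21%

Element totals:
  C: 7
  H: 12
  F: 3
  N: 1
  O: 2
Molecular formula: C7H12F3NO2.
Molar mass = 199.172 g/mol.
Mass from C: 7 × 12.011 = 84.077 g/mol.
%C = 84.077 / 199.172 × 100 = 42.21%.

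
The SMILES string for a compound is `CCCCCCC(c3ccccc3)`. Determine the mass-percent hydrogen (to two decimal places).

Atom tally by fragment:
  CH3 → C:1 H:3
  CH2 → C:1 H:2
  CH2 → C:1 H:2
  CH2 → C:1 H:2
  CH2 → C:1 H:2
  CH2 → C:1 H:2
  CH2C6H5 → C:7 H:7
Element totals:
  C: 13
  H: 20
Molecular formula: C13H20.
Molar mass = 176.303 g/mol.
Mass from H: 20 × 1.008 = 20.160 g/mol.
%H = 20.160 / 176.303 × 100 = 11.43%.

11.43%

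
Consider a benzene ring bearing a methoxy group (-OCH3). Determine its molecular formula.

Atom tally by fragment:
  benzene ring core → C:6 H:6
  (− 1 ring H displaced by substituents)
  + OCH3 → C:1 H:3 O:1
Element totals:
  C: 7
  H: 8
  O: 1

C7H8O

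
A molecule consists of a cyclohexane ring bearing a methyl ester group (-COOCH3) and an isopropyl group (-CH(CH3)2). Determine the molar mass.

184.28 g/mol

Atom tally by fragment:
  cyclohexane ring core → C:6 H:12
  (− 2 ring H displaced by substituents)
  + COOCH3 → C:2 H:3 O:2
  + CH(CH3)2 → C:3 H:7
Element totals:
  C: 11
  H: 20
  O: 2
Molecular formula: C11H20O2.
  M = 11(12.011) + 20(1.008) + 2(15.999)
    = 132.121 + 20.160 + 31.998 = 184.279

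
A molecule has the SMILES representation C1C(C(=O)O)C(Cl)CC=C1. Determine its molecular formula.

C7H9ClO2

Atom tally by fragment:
  cyclohexene ring core → C:6 H:10
  (− 2 ring H displaced by substituents)
  + COOH → C:1 H:1 O:2
  + Cl → Cl:1
Element totals:
  C: 7
  H: 9
  Cl: 1
  O: 2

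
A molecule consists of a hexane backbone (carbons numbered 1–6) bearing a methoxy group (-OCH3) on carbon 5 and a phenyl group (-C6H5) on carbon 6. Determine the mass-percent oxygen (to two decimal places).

Atom tally by fragment:
  CH3 → C:1 H:3
  CH2 → C:1 H:2
  CH2 → C:1 H:2
  CH2 → C:1 H:2
  CH(OCH3) → C:2 H:4 O:1
  CH2C6H5 → C:7 H:7
Element totals:
  C: 13
  H: 20
  O: 1
Molecular formula: C13H20O.
Molar mass = 192.302 g/mol.
Mass from O: 1 × 15.999 = 15.999 g/mol.
%O = 15.999 / 192.302 × 100 = 8.32%.

8.32%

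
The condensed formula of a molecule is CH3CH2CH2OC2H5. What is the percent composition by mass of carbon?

Element totals:
  C: 5
  H: 12
  O: 1
Molecular formula: C5H12O.
Molar mass = 88.150 g/mol.
Mass from C: 5 × 12.011 = 60.055 g/mol.
%C = 60.055 / 88.150 × 100 = 68.13%.

68.13%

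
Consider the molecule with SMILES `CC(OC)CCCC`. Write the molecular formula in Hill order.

C7H16O

Atom tally by fragment:
  CH3 → C:1 H:3
  CH(OCH3) → C:2 H:4 O:1
  CH2 → C:1 H:2
  CH2 → C:1 H:2
  CH2 → C:1 H:2
  CH3 → C:1 H:3
Element totals:
  C: 7
  H: 16
  O: 1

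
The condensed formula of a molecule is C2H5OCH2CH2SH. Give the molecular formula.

C4H10OS

Atom tally by fragment:
  C2H5OCH2 → C:3 H:7 O:1
  CH2SH → C:1 H:3 S:1
Element totals:
  C: 4
  H: 10
  O: 1
  S: 1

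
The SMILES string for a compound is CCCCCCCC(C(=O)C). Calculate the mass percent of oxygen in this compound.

Atom tally by fragment:
  CH3 → C:1 H:3
  CH2 → C:1 H:2
  CH2 → C:1 H:2
  CH2 → C:1 H:2
  CH2 → C:1 H:2
  CH2 → C:1 H:2
  CH2 → C:1 H:2
  CH2COCH3 → C:3 H:5 O:1
Element totals:
  C: 10
  H: 20
  O: 1
Molecular formula: C10H20O.
Molar mass = 156.269 g/mol.
Mass from O: 1 × 15.999 = 15.999 g/mol.
%O = 15.999 / 156.269 × 100 = 10.24%.

10.24%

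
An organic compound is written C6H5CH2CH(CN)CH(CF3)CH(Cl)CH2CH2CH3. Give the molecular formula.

C15H17ClF3N

Element totals:
  C: 15
  H: 17
  Cl: 1
  F: 3
  N: 1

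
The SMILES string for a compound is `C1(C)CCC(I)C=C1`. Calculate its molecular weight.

222.07 g/mol

Atom tally by fragment:
  cyclohexene ring core → C:6 H:10
  (− 2 ring H displaced by substituents)
  + CH3 → C:1 H:3
  + I → I:1
Element totals:
  C: 7
  H: 11
  I: 1
Molecular formula: C7H11I.
  M = 7(12.011) + 11(1.008) + 126.904
    = 84.077 + 11.088 + 126.904 = 222.069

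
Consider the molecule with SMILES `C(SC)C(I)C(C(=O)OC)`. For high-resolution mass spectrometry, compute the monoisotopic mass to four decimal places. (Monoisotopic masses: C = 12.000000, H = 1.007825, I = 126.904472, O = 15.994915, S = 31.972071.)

Atom tally by fragment:
  CH3SCH2 → C:2 H:5 S:1
  CH(I) → C:1 H:1 I:1
  CH2COOCH3 → C:3 H:5 O:2
Element totals:
  C: 6
  H: 11
  I: 1
  O: 2
  S: 1
Molecular formula: C6H11IO2S.
  M = 6(12.0) + 11(1.007825) + 126.904472 + 2(15.994915) + 31.972071
    = 72.000000 + 11.086075 + 126.904472 + 31.989830 + 31.972071 = 273.952448

273.9524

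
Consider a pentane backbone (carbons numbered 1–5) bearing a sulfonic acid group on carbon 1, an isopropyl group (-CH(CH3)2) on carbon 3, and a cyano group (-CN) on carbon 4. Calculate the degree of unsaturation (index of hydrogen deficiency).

Atom tally by fragment:
  HO3SCH2 → C:1 H:3 S:1 O:3
  CH2 → C:1 H:2
  CH(CH(CH3)2) → C:4 H:8
  CH(CN) → C:2 H:1 N:1
  CH3 → C:1 H:3
Element totals:
  C: 9
  H: 17
  N: 1
  O: 3
  S: 1
Molecular formula: C9H17NO3S.
DoU = (2C + 2 + N − H − X) / 2 = (2·9 + 2 + 1 − 17 − 0) / 2 = 2.

2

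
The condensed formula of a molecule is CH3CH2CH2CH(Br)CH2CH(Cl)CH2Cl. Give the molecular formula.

C7H13BrCl2

Element totals:
  C: 7
  H: 13
  Br: 1
  Cl: 2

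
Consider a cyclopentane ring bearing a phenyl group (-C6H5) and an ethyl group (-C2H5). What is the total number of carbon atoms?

Atom tally by fragment:
  cyclopentane ring core → C:5 H:10
  (− 2 ring H displaced by substituents)
  + C6H5 → C:6 H:5
  + C2H5 → C:2 H:5
Element totals:
  C: 13
  H: 18

13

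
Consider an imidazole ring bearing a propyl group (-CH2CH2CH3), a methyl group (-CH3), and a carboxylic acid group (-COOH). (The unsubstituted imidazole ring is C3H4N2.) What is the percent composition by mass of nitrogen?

16.66%

Atom tally by fragment:
  imidazole ring core → C:3 H:4 N:2
  (− 3 ring H displaced by substituents)
  + CH2CH2CH3 → C:3 H:7
  + CH3 → C:1 H:3
  + COOH → C:1 H:1 O:2
Element totals:
  C: 8
  H: 12
  N: 2
  O: 2
Molecular formula: C8H12N2O2.
Molar mass = 168.196 g/mol.
Mass from N: 2 × 14.007 = 28.014 g/mol.
%N = 28.014 / 168.196 × 100 = 16.66%.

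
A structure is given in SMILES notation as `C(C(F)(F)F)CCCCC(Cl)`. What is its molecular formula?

C7H12ClF3

Atom tally by fragment:
  F3CCH2 → C:2 H:2 F:3
  CH2 → C:1 H:2
  CH2 → C:1 H:2
  CH2 → C:1 H:2
  CH2 → C:1 H:2
  CH2Cl → C:1 H:2 Cl:1
Element totals:
  C: 7
  H: 12
  Cl: 1
  F: 3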